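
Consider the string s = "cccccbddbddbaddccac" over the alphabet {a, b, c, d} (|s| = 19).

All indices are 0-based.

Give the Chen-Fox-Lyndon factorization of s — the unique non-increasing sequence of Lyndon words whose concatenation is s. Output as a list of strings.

emit factor 1: 'c' (i=0, period=1)
emit factor 2: 'c' (i=1, period=1)
emit factor 3: 'c' (i=2, period=1)
emit factor 4: 'c' (i=3, period=1)
emit factor 5: 'c' (i=4, period=1)
emit factor 6: 'bdd' (i=5, period=3)
emit factor 7: 'bdd' (i=8, period=3)
emit factor 8: 'b' (i=11, period=1)
emit factor 9: 'addcc' (i=12, period=5)
emit factor 10: 'ac' (i=17, period=2)

["c", "c", "c", "c", "c", "bdd", "bdd", "b", "addcc", "ac"]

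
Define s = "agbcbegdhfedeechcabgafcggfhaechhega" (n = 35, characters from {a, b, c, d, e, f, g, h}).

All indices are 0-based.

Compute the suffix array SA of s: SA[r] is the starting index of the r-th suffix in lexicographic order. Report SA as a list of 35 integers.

rank→(start, suffix):
  0 → (34, 'a')
  1 → (17, 'abgafcggfhaechhega')
  2 → (27, 'aechhega')
  3 → (20, 'afcggfhaechhega')
  4 → (0, 'agbcbegdhfedeechcabgafcggfhaechhega')
  5 → (2, 'bcbegdhfedeechcabgafcggfhaechhega')
  6 → (4, 'begdhfedeechcabgafcggfhaechhega')
  7 → (18, 'bgafcggfhaechhega')
  8 → (16, 'cabgafcggfhaechhega')
  9 → (3, 'cbegdhfedeechcabgafcggfhaechhega')
  10 → (22, 'cggfhaechhega')
  11 → (14, 'chcabgafcggfhaechhega')
  12 → (29, 'chhega')
  13 → (11, 'deechcabgafcggfhaechhega')
  14 → (7, 'dhfedeechcabgafcggfhaechhega')
  15 → (13, 'echcabgafcggfhaechhega')
  16 → (28, 'echhega')
  17 → (10, 'edeechcabgafcggfhaechhega')
  18 → (12, 'eechcabgafcggfhaechhega')
  19 → (32, 'ega')
  20 → (5, 'egdhfedeechcabgafcggfhaechhega')
  21 → (21, 'fcggfhaechhega')
  22 → (9, 'fedeechcabgafcggfhaechhega')
  23 → (25, 'fhaechhega')
  24 → (33, 'ga')
  25 → (19, 'gafcggfhaechhega')
  26 → (1, 'gbcbegdhfedeechcabgafcggfhaechhega')
  27 → (6, 'gdhfedeechcabgafcggfhaechhega')
  28 → (24, 'gfhaechhega')
  29 → (23, 'ggfhaechhega')
  30 → (26, 'haechhega')
  31 → (15, 'hcabgafcggfhaechhega')
  32 → (31, 'hega')
  33 → (8, 'hfedeechcabgafcggfhaechhega')
  34 → (30, 'hhega')

[34, 17, 27, 20, 0, 2, 4, 18, 16, 3, 22, 14, 29, 11, 7, 13, 28, 10, 12, 32, 5, 21, 9, 25, 33, 19, 1, 6, 24, 23, 26, 15, 31, 8, 30]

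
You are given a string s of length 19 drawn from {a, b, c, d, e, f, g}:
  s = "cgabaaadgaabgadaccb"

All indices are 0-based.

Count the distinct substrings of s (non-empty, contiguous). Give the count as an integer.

170

sorted suffixes:
  #0 SA[0]=4  'aaadgaabgadaccb'
  #1 SA[1]=9  'aabgadaccb'
  #2 SA[2]=5  'aadgaabgadaccb'
  #3 SA[3]=2  'abaaadgaabgadaccb'
  #4 SA[4]=10  'abgadaccb'
  #5 SA[5]=15  'accb'
  #6 SA[6]=13  'adaccb'
  #7 SA[7]=6  'adgaabgadaccb'
  #8 SA[8]=18  'b'
  #9 SA[9]=3  'baaadgaabgadaccb'
  #10 SA[10]=11  'bgadaccb'
  #11 SA[11]=17  'cb'
  #12 SA[12]=16  'ccb'
  #13 SA[13]=0  'cgabaaadgaabgadaccb'
  #14 SA[14]=14  'daccb'
  #15 SA[15]=7  'dgaabgadaccb'
  #16 SA[16]=8  'gaabgadaccb'
  #17 SA[17]=1  'gabaaadgaabgadaccb'
  #18 SA[18]=12  'gadaccb'

SA = [4, 9, 5, 2, 10, 15, 13, 6, 18, 3, 11, 17, 16, 0, 14, 7, 8, 1, 12]
rank  pair      lcp
   1  s[4:],s[9:]  2  'aa'
   2  s[9:],s[5:]  2  'aa'
   3  s[5:],s[2:]  1  'a'
   4  s[2:],s[10:]  2  'ab'
   5  s[10:],s[15:]  1  'a'
   6  s[15:],s[13:]  1  'a'
   7  s[13:],s[6:]  2  'ad'
   8  s[6:],s[18:]  0  ''
   9  s[18:],s[3:]  1  'b'
  10  s[3:],s[11:]  1  'b'
  11  s[11:],s[17:]  0  ''
  12  s[17:],s[16:]  1  'c'
  13  s[16:],s[0:]  1  'c'
  14  s[0:],s[14:]  0  ''
  15  s[14:],s[7:]  1  'd'
  16  s[7:],s[8:]  0  ''
  17  s[8:],s[1:]  2  'ga'
  18  s[1:],s[12:]  2  'ga'

n(n+1)/2 = 19·20/2 = 190
Σ LCP = 0 + 2 + 2 + 1 + 2 + 1 + 1 + 2 + 0 + 1 + 1 + 0 + 1 + 1 + 0 + 1 + 0 + 2 + 2 = 20
distinct = 190 − 20 = 170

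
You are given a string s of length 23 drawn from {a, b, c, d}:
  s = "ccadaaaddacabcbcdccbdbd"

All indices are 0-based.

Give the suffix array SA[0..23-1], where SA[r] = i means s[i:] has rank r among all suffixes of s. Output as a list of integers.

sorted suffixes:
  #0 SA[0]=4  'aaaddacabcbcdccbdbd'
  #1 SA[1]=5  'aaddacabcbcdccbdbd'
  #2 SA[2]=11  'abcbcdccbdbd'
  #3 SA[3]=9  'acabcbcdccbdbd'
  #4 SA[4]=2  'adaaaddacabcbcdccbdbd'
  #5 SA[5]=6  'addacabcbcdccbdbd'
  #6 SA[6]=12  'bcbcdccbdbd'
  #7 SA[7]=14  'bcdccbdbd'
  #8 SA[8]=21  'bd'
  #9 SA[9]=19  'bdbd'
  #10 SA[10]=10  'cabcbcdccbdbd'
  #11 SA[11]=1  'cadaaaddacabcbcdccbdbd'
  #12 SA[12]=13  'cbcdccbdbd'
  #13 SA[13]=18  'cbdbd'
  #14 SA[14]=0  'ccadaaaddacabcbcdccbdbd'
  #15 SA[15]=17  'ccbdbd'
  #16 SA[16]=15  'cdccbdbd'
  #17 SA[17]=22  'd'
  #18 SA[18]=3  'daaaddacabcbcdccbdbd'
  #19 SA[19]=8  'dacabcbcdccbdbd'
  #20 SA[20]=20  'dbd'
  #21 SA[21]=16  'dccbdbd'
  #22 SA[22]=7  'ddacabcbcdccbdbd'

[4, 5, 11, 9, 2, 6, 12, 14, 21, 19, 10, 1, 13, 18, 0, 17, 15, 22, 3, 8, 20, 16, 7]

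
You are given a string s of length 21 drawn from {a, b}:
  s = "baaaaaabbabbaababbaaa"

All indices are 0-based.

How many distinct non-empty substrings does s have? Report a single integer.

rank→(start, suffix):
  0 → (20, 'a')
  1 → (19, 'aa')
  2 → (18, 'aaa')
  3 → (1, 'aaaaaabbabbaababbaaa')
  4 → (2, 'aaaaabbabbaababbaaa')
  5 → (3, 'aaaabbabbaababbaaa')
  6 → (4, 'aaabbabbaababbaaa')
  7 → (12, 'aababbaaa')
  8 → (5, 'aabbabbaababbaaa')
  9 → (13, 'ababbaaa')
  10 → (15, 'abbaaa')
  11 → (9, 'abbaababbaaa')
  12 → (6, 'abbabbaababbaaa')
  13 → (17, 'baaa')
  14 → (0, 'baaaaaabbabbaababbaaa')
  15 → (11, 'baababbaaa')
  16 → (14, 'babbaaa')
  17 → (8, 'babbaababbaaa')
  18 → (16, 'bbaaa')
  19 → (10, 'bbaababbaaa')
  20 → (7, 'bbabbaababbaaa')

SA = [20, 19, 18, 1, 2, 3, 4, 12, 5, 13, 15, 9, 6, 17, 0, 11, 14, 8, 16, 10, 7]
i: (SA[i-1],SA[i]) lcp shared
  1: (20,19) 1 'a'
  2: (19,18) 2 'aa'
  3: (18,1) 3 'aaa'
  4: (1,2) 5 'aaaaa'
  5: (2,3) 4 'aaaa'
  6: (3,4) 3 'aaa'
  7: (4,12) 2 'aa'
  8: (12,5) 3 'aab'
  9: (5,13) 1 'a'
  10: (13,15) 2 'ab'
  11: (15,9) 5 'abbaa'
  12: (9,6) 4 'abba'
  13: (6,17) 0 ''
  14: (17,0) 4 'baaa'
  15: (0,11) 3 'baa'
  16: (11,14) 2 'ba'
  17: (14,8) 6 'babbaa'
  18: (8,16) 1 'b'
  19: (16,10) 4 'bbaa'
  20: (10,7) 3 'bba'

n(n+1)/2 = 21·22/2 = 231
Σ LCP = 0 + 1 + 2 + 3 + 5 + 4 + 3 + 2 + 3 + 1 + 2 + 5 + 4 + 0 + 4 + 3 + 2 + 6 + 1 + 4 + 3 = 58
distinct = 231 − 58 = 173

173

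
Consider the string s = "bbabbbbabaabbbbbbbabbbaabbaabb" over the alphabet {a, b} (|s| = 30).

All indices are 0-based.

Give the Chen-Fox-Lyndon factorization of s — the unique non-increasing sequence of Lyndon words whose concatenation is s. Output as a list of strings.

emit factor 1: 'b' (i=0, period=1)
emit factor 2: 'b' (i=1, period=1)
emit factor 3: 'abbbb' (i=2, period=5)
emit factor 4: 'ab' (i=7, period=2)
emit factor 5: 'aabbbbbbbabbb' (i=9, period=13)
emit factor 6: 'aabb' (i=22, period=4)
emit factor 7: 'aabb' (i=26, period=4)

["b", "b", "abbbb", "ab", "aabbbbbbbabbb", "aabb", "aabb"]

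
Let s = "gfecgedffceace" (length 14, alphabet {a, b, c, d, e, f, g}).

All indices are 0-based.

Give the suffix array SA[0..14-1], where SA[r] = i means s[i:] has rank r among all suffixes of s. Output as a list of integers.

[11, 12, 9, 3, 6, 13, 10, 2, 5, 8, 1, 7, 4, 0]

rank→(start, suffix):
  0 → (11, 'ace')
  1 → (12, 'ce')
  2 → (9, 'ceace')
  3 → (3, 'cgedffceace')
  4 → (6, 'dffceace')
  5 → (13, 'e')
  6 → (10, 'eace')
  7 → (2, 'ecgedffceace')
  8 → (5, 'edffceace')
  9 → (8, 'fceace')
  10 → (1, 'fecgedffceace')
  11 → (7, 'ffceace')
  12 → (4, 'gedffceace')
  13 → (0, 'gfecgedffceace')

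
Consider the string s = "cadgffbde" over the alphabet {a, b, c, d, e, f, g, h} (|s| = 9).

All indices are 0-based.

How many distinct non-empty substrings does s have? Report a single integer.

rank | idx | suffix
   0 |   1 | adgffbde
   1 |   6 | bde
   2 |   0 | cadgffbde
   3 |   7 | de
   4 |   2 | dgffbde
   5 |   8 | e
   6 |   5 | fbde
   7 |   4 | ffbde
   8 |   3 | gffbde

SA = [1, 6, 0, 7, 2, 8, 5, 4, 3]
[i] adj suffixes → lcp
  [1] 1/6 → 0 ('')
  [2] 6/0 → 0 ('')
  [3] 0/7 → 0 ('')
  [4] 7/2 → 1 ('d')
  [5] 2/8 → 0 ('')
  [6] 8/5 → 0 ('')
  [7] 5/4 → 1 ('f')
  [8] 4/3 → 0 ('')

n(n+1)/2 = 9·10/2 = 45
Σ LCP = 0 + 0 + 0 + 0 + 1 + 0 + 0 + 1 + 0 = 2
distinct = 45 − 2 = 43

43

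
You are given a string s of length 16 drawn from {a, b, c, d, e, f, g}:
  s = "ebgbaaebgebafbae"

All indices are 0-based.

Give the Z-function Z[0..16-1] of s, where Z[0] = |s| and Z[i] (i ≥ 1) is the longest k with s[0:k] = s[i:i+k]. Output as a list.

[16, 0, 0, 0, 0, 0, 3, 0, 0, 2, 0, 0, 0, 0, 0, 1]

Z[0]=16
i=1: outside box; Z[1]=0
i=2: outside box; Z[2]=0
i=3: outside box; Z[3]=0
i=4: outside box; Z[4]=0
i=5: outside box; Z[5]=0
i=6: outside box; Z[6]=3 scan→box=[6,9)
i=7: min(r-i=2, Z[1]=0)=0; Z[7]=0
i=8: min(r-i=1, Z[2]=0)=0; Z[8]=0
i=9: outside box; Z[9]=2 scan→box=[9,11)
i=10: min(r-i=1, Z[1]=0)=0; Z[10]=0
i=11: outside box; Z[11]=0
i=12: outside box; Z[12]=0
i=13: outside box; Z[13]=0
i=14: outside box; Z[14]=0
i=15: outside box; Z[15]=1 scan→box=[15,16)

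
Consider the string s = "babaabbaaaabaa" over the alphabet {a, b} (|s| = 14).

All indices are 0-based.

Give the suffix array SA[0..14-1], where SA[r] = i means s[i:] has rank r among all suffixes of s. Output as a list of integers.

sorted suffixes:
  #0 SA[0]=13  'a'
  #1 SA[1]=12  'aa'
  #2 SA[2]=7  'aaaabaa'
  #3 SA[3]=8  'aaabaa'
  #4 SA[4]=9  'aabaa'
  #5 SA[5]=3  'aabbaaaabaa'
  #6 SA[6]=10  'abaa'
  #7 SA[7]=1  'abaabbaaaabaa'
  #8 SA[8]=4  'abbaaaabaa'
  #9 SA[9]=11  'baa'
  #10 SA[10]=6  'baaaabaa'
  #11 SA[11]=2  'baabbaaaabaa'
  #12 SA[12]=0  'babaabbaaaabaa'
  #13 SA[13]=5  'bbaaaabaa'

[13, 12, 7, 8, 9, 3, 10, 1, 4, 11, 6, 2, 0, 5]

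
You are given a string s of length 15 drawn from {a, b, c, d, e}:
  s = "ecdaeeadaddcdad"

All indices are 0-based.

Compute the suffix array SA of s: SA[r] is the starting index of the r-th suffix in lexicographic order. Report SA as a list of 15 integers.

rank→(start, suffix):
  0 → (13, 'ad')
  1 → (6, 'adaddcdad')
  2 → (8, 'addcdad')
  3 → (3, 'aeeadaddcdad')
  4 → (11, 'cdad')
  5 → (1, 'cdaeeadaddcdad')
  6 → (14, 'd')
  7 → (12, 'dad')
  8 → (7, 'daddcdad')
  9 → (2, 'daeeadaddcdad')
  10 → (10, 'dcdad')
  11 → (9, 'ddcdad')
  12 → (5, 'eadaddcdad')
  13 → (0, 'ecdaeeadaddcdad')
  14 → (4, 'eeadaddcdad')

[13, 6, 8, 3, 11, 1, 14, 12, 7, 2, 10, 9, 5, 0, 4]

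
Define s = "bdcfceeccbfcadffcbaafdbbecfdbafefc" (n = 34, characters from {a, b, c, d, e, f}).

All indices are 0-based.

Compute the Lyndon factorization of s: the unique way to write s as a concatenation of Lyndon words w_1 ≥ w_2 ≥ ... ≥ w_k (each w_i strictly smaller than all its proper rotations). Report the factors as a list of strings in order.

emit factor 1: 'bdcfceeccbfc' (i=0, period=12)
emit factor 2: 'adffcb' (i=12, period=6)
emit factor 3: 'aafdbbecfdbafefc' (i=18, period=16)

["bdcfceeccbfc", "adffcb", "aafdbbecfdbafefc"]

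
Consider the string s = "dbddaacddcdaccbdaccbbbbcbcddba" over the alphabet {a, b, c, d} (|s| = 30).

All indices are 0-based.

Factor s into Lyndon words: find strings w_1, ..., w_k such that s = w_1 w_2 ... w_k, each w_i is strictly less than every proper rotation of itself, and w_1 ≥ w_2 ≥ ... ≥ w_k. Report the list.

["d", "bdd", "aacddcdaccbdaccbbbbcbcddb", "a"]

emit factor 1: 'd' (i=0, period=1)
emit factor 2: 'bdd' (i=1, period=3)
emit factor 3: 'aacddcdaccbdaccbbbbcbcddb' (i=4, period=25)
emit factor 4: 'a' (i=29, period=1)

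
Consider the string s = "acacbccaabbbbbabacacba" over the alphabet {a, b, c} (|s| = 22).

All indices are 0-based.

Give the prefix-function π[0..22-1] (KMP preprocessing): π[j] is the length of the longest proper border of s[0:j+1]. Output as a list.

π[0] = 0
j=1 s[j]='c': π[1]=0 (border '')
j=2 s[j]='a': π[2]=1 (border 'a')
j=3 s[j]='c': π[3]=2 (border 'ac')
j=4 s[j]='b': k: 2→0; π[4]=0 (border '')
j=5 s[j]='c': π[5]=0 (border '')
j=6 s[j]='c': π[6]=0 (border '')
j=7 s[j]='a': π[7]=1 (border 'a')
j=8 s[j]='a': k: 1→0; π[8]=1 (border 'a')
j=9 s[j]='b': k: 1→0; π[9]=0 (border '')
j=10 s[j]='b': π[10]=0 (border '')
j=11 s[j]='b': π[11]=0 (border '')
j=12 s[j]='b': π[12]=0 (border '')
j=13 s[j]='b': π[13]=0 (border '')
j=14 s[j]='a': π[14]=1 (border 'a')
j=15 s[j]='b': k: 1→0; π[15]=0 (border '')
j=16 s[j]='a': π[16]=1 (border 'a')
j=17 s[j]='c': π[17]=2 (border 'ac')
j=18 s[j]='a': π[18]=3 (border 'aca')
j=19 s[j]='c': π[19]=4 (border 'acac')
j=20 s[j]='b': π[20]=5 (border 'acacb')
j=21 s[j]='a': k: 5→0; π[21]=1 (border 'a')

[0, 0, 1, 2, 0, 0, 0, 1, 1, 0, 0, 0, 0, 0, 1, 0, 1, 2, 3, 4, 5, 1]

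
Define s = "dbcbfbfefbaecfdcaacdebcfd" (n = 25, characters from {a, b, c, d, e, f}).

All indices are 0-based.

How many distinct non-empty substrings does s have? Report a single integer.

300

rank→(start, suffix):
  0 → (16, 'aacdebcfd')
  1 → (17, 'acdebcfd')
  2 → (10, 'aecfdcaacdebcfd')
  3 → (9, 'baecfdcaacdebcfd')
  4 → (1, 'bcbfbfefbaecfdcaacdebcfd')
  5 → (21, 'bcfd')
  6 → (3, 'bfbfefbaecfdcaacdebcfd')
  7 → (5, 'bfefbaecfdcaacdebcfd')
  8 → (15, 'caacdebcfd')
  9 → (2, 'cbfbfefbaecfdcaacdebcfd')
  10 → (18, 'cdebcfd')
  11 → (22, 'cfd')
  12 → (12, 'cfdcaacdebcfd')
  13 → (24, 'd')
  14 → (0, 'dbcbfbfefbaecfdcaacdebcfd')
  15 → (14, 'dcaacdebcfd')
  16 → (19, 'debcfd')
  17 → (20, 'ebcfd')
  18 → (11, 'ecfdcaacdebcfd')
  19 → (7, 'efbaecfdcaacdebcfd')
  20 → (8, 'fbaecfdcaacdebcfd')
  21 → (4, 'fbfefbaecfdcaacdebcfd')
  22 → (23, 'fd')
  23 → (13, 'fdcaacdebcfd')
  24 → (6, 'fefbaecfdcaacdebcfd')

SA = [16, 17, 10, 9, 1, 21, 3, 5, 15, 2, 18, 22, 12, 24, 0, 14, 19, 20, 11, 7, 8, 4, 23, 13, 6]
[i] adj suffixes → lcp
  [1] 16/17 → 1 ('a')
  [2] 17/10 → 1 ('a')
  [3] 10/9 → 0 ('')
  [4] 9/1 → 1 ('b')
  [5] 1/21 → 2 ('bc')
  [6] 21/3 → 1 ('b')
  [7] 3/5 → 2 ('bf')
  [8] 5/15 → 0 ('')
  [9] 15/2 → 1 ('c')
  [10] 2/18 → 1 ('c')
  [11] 18/22 → 1 ('c')
  [12] 22/12 → 3 ('cfd')
  [13] 12/24 → 0 ('')
  [14] 24/0 → 1 ('d')
  [15] 0/14 → 1 ('d')
  [16] 14/19 → 1 ('d')
  [17] 19/20 → 0 ('')
  [18] 20/11 → 1 ('e')
  [19] 11/7 → 1 ('e')
  [20] 7/8 → 0 ('')
  [21] 8/4 → 2 ('fb')
  [22] 4/23 → 1 ('f')
  [23] 23/13 → 2 ('fd')
  [24] 13/6 → 1 ('f')

n(n+1)/2 = 25·26/2 = 325
Σ LCP = 0 + 1 + 1 + 0 + 1 + 2 + 1 + 2 + 0 + 1 + 1 + 1 + 3 + 0 + 1 + 1 + 1 + 0 + 1 + 1 + 0 + 2 + 1 + 2 + 1 = 25
distinct = 325 − 25 = 300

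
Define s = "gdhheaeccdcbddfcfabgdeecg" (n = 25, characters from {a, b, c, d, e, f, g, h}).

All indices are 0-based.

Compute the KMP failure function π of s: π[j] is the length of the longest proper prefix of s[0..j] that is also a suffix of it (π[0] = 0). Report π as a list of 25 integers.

[0, 0, 0, 0, 0, 0, 0, 0, 0, 0, 0, 0, 0, 0, 0, 0, 0, 0, 0, 1, 2, 0, 0, 0, 1]

π[0] = 0
j=1 s[j]='d': π[1]=0 (border '')
j=2 s[j]='h': π[2]=0 (border '')
j=3 s[j]='h': π[3]=0 (border '')
j=4 s[j]='e': π[4]=0 (border '')
j=5 s[j]='a': π[5]=0 (border '')
j=6 s[j]='e': π[6]=0 (border '')
j=7 s[j]='c': π[7]=0 (border '')
j=8 s[j]='c': π[8]=0 (border '')
j=9 s[j]='d': π[9]=0 (border '')
j=10 s[j]='c': π[10]=0 (border '')
j=11 s[j]='b': π[11]=0 (border '')
j=12 s[j]='d': π[12]=0 (border '')
j=13 s[j]='d': π[13]=0 (border '')
j=14 s[j]='f': π[14]=0 (border '')
j=15 s[j]='c': π[15]=0 (border '')
j=16 s[j]='f': π[16]=0 (border '')
j=17 s[j]='a': π[17]=0 (border '')
j=18 s[j]='b': π[18]=0 (border '')
j=19 s[j]='g': π[19]=1 (border 'g')
j=20 s[j]='d': π[20]=2 (border 'gd')
j=21 s[j]='e': k: 2→0; π[21]=0 (border '')
j=22 s[j]='e': π[22]=0 (border '')
j=23 s[j]='c': π[23]=0 (border '')
j=24 s[j]='g': π[24]=1 (border 'g')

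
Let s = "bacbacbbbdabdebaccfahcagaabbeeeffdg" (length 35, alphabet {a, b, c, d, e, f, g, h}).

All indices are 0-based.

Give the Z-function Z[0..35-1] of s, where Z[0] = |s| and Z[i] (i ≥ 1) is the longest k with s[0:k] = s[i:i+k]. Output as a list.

Z[0]=35
i=1: outside box; Z[1]=0
i=2: outside box; Z[2]=0
i=3: outside box; Z[3]=4 scan→box=[3,7)
i=4: min(r-i=3, Z[1]=0)=0; Z[4]=0
i=5: min(r-i=2, Z[2]=0)=0; Z[5]=0
i=6: min(r-i=1, Z[3]=4)=1; Z[6]=1
i=7: outside box; Z[7]=1 scan→box=[7,8)
i=8: outside box; Z[8]=1 scan→box=[8,9)
i=9: outside box; Z[9]=0
i=10: outside box; Z[10]=0
i=11: outside box; Z[11]=1 scan→box=[11,12)
i=12: outside box; Z[12]=0
i=13: outside box; Z[13]=0
i=14: outside box; Z[14]=3 scan→box=[14,17)
i=15: min(r-i=2, Z[1]=0)=0; Z[15]=0
i=16: min(r-i=1, Z[2]=0)=0; Z[16]=0
i=17: outside box; Z[17]=0
i=18: outside box; Z[18]=0
i=19: outside box; Z[19]=0
i=20: outside box; Z[20]=0
i=21: outside box; Z[21]=0
i=22: outside box; Z[22]=0
i=23: outside box; Z[23]=0
i=24: outside box; Z[24]=0
i=25: outside box; Z[25]=0
i=26: outside box; Z[26]=1 scan→box=[26,27)
i=27: outside box; Z[27]=1 scan→box=[27,28)
i=28: outside box; Z[28]=0
i=29: outside box; Z[29]=0
i=30: outside box; Z[30]=0
i=31: outside box; Z[31]=0
i=32: outside box; Z[32]=0
i=33: outside box; Z[33]=0
i=34: outside box; Z[34]=0

[35, 0, 0, 4, 0, 0, 1, 1, 1, 0, 0, 1, 0, 0, 3, 0, 0, 0, 0, 0, 0, 0, 0, 0, 0, 0, 1, 1, 0, 0, 0, 0, 0, 0, 0]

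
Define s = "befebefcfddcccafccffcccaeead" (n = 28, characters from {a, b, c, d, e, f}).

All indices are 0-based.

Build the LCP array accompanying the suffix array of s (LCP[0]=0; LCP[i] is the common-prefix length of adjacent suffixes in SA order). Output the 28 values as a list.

rank | idx | suffix
   0 |  26 | ad
   1 |  23 | aeead
   2 |  14 | afccffcccaeead
   3 |   4 | befcfddcccafccffcccaeead
   4 |   0 | befebefcfddcccafccffcccaeead
   5 |  22 | caeead
   6 |  13 | cafccffcccaeead
   7 |  21 | ccaeead
   8 |  12 | ccafccffcccaeead
   9 |  20 | cccaeead
  10 |  11 | cccafccffcccaeead
  11 |  16 | ccffcccaeead
  12 |   7 | cfddcccafccffcccaeead
  13 |  17 | cffcccaeead
  14 |  27 | d
  15 |  10 | dcccafccffcccaeead
  16 |   9 | ddcccafccffcccaeead
  17 |  25 | ead
  18 |   3 | ebefcfddcccafccffcccaeead
  19 |  24 | eead
  20 |   5 | efcfddcccafccffcccaeead
  21 |   1 | efebefcfddcccafccffcccaeead
  22 |  19 | fcccaeead
  23 |  15 | fccffcccaeead
  24 |   6 | fcfddcccafccffcccaeead
  25 |   8 | fddcccafccffcccaeead
  26 |   2 | febefcfddcccafccffcccaeead
  27 |  18 | ffcccaeead

SA = [26, 23, 14, 4, 0, 22, 13, 21, 12, 20, 11, 16, 7, 17, 27, 10, 9, 25, 3, 24, 5, 1, 19, 15, 6, 8, 2, 18]
[i] adj suffixes → lcp
  [1] 26/23 → 1 ('a')
  [2] 23/14 → 1 ('a')
  [3] 14/4 → 0 ('')
  [4] 4/0 → 3 ('bef')
  [5] 0/22 → 0 ('')
  [6] 22/13 → 2 ('ca')
  [7] 13/21 → 1 ('c')
  [8] 21/12 → 3 ('cca')
  [9] 12/20 → 2 ('cc')
  [10] 20/11 → 4 ('ccca')
  [11] 11/16 → 2 ('cc')
  [12] 16/7 → 1 ('c')
  [13] 7/17 → 2 ('cf')
  [14] 17/27 → 0 ('')
  [15] 27/10 → 1 ('d')
  [16] 10/9 → 1 ('d')
  [17] 9/25 → 0 ('')
  [18] 25/3 → 1 ('e')
  [19] 3/24 → 1 ('e')
  [20] 24/5 → 1 ('e')
  [21] 5/1 → 2 ('ef')
  [22] 1/19 → 0 ('')
  [23] 19/15 → 3 ('fcc')
  [24] 15/6 → 2 ('fc')
  [25] 6/8 → 1 ('f')
  [26] 8/2 → 1 ('f')
  [27] 2/18 → 1 ('f')

[0, 1, 1, 0, 3, 0, 2, 1, 3, 2, 4, 2, 1, 2, 0, 1, 1, 0, 1, 1, 1, 2, 0, 3, 2, 1, 1, 1]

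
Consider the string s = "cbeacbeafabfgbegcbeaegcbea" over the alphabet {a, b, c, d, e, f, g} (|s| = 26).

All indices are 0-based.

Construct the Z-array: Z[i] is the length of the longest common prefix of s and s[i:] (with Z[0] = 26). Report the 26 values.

Z[0]=26
i=1: fresh scan; Z[1]=0
i=2: fresh scan; Z[2]=0
i=3: fresh scan; Z[3]=0
i=4: fresh scan; Z[4]=4 grow→box=[4,8)
i=5: min(r-i=3, Z[1]=0)=0; Z[5]=0
i=6: min(r-i=2, Z[2]=0)=0; Z[6]=0
i=7: min(r-i=1, Z[3]=0)=0; Z[7]=0
i=8: fresh scan; Z[8]=0
i=9: fresh scan; Z[9]=0
i=10: fresh scan; Z[10]=0
i=11: fresh scan; Z[11]=0
i=12: fresh scan; Z[12]=0
i=13: fresh scan; Z[13]=0
i=14: fresh scan; Z[14]=0
i=15: fresh scan; Z[15]=0
i=16: fresh scan; Z[16]=4 grow→box=[16,20)
i=17: min(r-i=3, Z[1]=0)=0; Z[17]=0
i=18: min(r-i=2, Z[2]=0)=0; Z[18]=0
i=19: min(r-i=1, Z[3]=0)=0; Z[19]=0
i=20: fresh scan; Z[20]=0
i=21: fresh scan; Z[21]=0
i=22: fresh scan; Z[22]=4 grow→box=[22,26)
i=23: min(r-i=3, Z[1]=0)=0; Z[23]=0
i=24: min(r-i=2, Z[2]=0)=0; Z[24]=0
i=25: min(r-i=1, Z[3]=0)=0; Z[25]=0

[26, 0, 0, 0, 4, 0, 0, 0, 0, 0, 0, 0, 0, 0, 0, 0, 4, 0, 0, 0, 0, 0, 4, 0, 0, 0]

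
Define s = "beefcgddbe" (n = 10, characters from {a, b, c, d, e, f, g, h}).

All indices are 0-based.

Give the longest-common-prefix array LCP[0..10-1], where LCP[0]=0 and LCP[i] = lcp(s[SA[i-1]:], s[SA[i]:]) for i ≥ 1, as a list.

[0, 2, 0, 0, 1, 0, 1, 1, 0, 0]

rank→(start, suffix):
  0 → (8, 'be')
  1 → (0, 'beefcgddbe')
  2 → (4, 'cgddbe')
  3 → (7, 'dbe')
  4 → (6, 'ddbe')
  5 → (9, 'e')
  6 → (1, 'eefcgddbe')
  7 → (2, 'efcgddbe')
  8 → (3, 'fcgddbe')
  9 → (5, 'gddbe')

SA = [8, 0, 4, 7, 6, 9, 1, 2, 3, 5]
i: (SA[i-1],SA[i]) lcp shared
  1: (8,0) 2 'be'
  2: (0,4) 0 ''
  3: (4,7) 0 ''
  4: (7,6) 1 'd'
  5: (6,9) 0 ''
  6: (9,1) 1 'e'
  7: (1,2) 1 'e'
  8: (2,3) 0 ''
  9: (3,5) 0 ''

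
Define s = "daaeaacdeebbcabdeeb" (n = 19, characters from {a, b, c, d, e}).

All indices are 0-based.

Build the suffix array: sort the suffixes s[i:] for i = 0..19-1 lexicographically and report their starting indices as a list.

[4, 1, 13, 5, 2, 18, 10, 11, 14, 12, 6, 0, 15, 7, 3, 17, 9, 16, 8]

rank | idx | suffix
   0 |   4 | aacdeebbcabdeeb
   1 |   1 | aaeaacdeebbcabdeeb
   2 |  13 | abdeeb
   3 |   5 | acdeebbcabdeeb
   4 |   2 | aeaacdeebbcabdeeb
   5 |  18 | b
   6 |  10 | bbcabdeeb
   7 |  11 | bcabdeeb
   8 |  14 | bdeeb
   9 |  12 | cabdeeb
  10 |   6 | cdeebbcabdeeb
  11 |   0 | daaeaacdeebbcabdeeb
  12 |  15 | deeb
  13 |   7 | deebbcabdeeb
  14 |   3 | eaacdeebbcabdeeb
  15 |  17 | eb
  16 |   9 | ebbcabdeeb
  17 |  16 | eeb
  18 |   8 | eebbcabdeeb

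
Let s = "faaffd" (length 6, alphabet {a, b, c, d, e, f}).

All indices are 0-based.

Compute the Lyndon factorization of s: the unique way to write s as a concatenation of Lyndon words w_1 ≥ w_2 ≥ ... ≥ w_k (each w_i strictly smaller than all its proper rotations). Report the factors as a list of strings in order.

emit factor 1: 'f' (i=0, period=1)
emit factor 2: 'aaffd' (i=1, period=5)

["f", "aaffd"]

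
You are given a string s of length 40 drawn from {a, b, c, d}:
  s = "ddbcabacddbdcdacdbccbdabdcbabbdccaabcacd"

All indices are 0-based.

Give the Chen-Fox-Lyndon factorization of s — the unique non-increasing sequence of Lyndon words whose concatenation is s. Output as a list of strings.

["d", "d", "bc", "abacddbdcdacdbccbdabdcbabbdcc", "aabcacd"]

emit factor 1: 'd' (i=0, period=1)
emit factor 2: 'd' (i=1, period=1)
emit factor 3: 'bc' (i=2, period=2)
emit factor 4: 'abacddbdcdacdbccbdabdcbabbdcc' (i=4, period=29)
emit factor 5: 'aabcacd' (i=33, period=7)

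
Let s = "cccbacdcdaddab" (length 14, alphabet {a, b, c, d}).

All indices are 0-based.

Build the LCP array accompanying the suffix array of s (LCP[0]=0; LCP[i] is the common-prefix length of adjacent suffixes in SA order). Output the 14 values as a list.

[0, 1, 1, 0, 1, 0, 1, 2, 1, 2, 0, 2, 1, 1]

rank→(start, suffix):
  0 → (12, 'ab')
  1 → (4, 'acdcdaddab')
  2 → (9, 'addab')
  3 → (13, 'b')
  4 → (3, 'bacdcdaddab')
  5 → (2, 'cbacdcdaddab')
  6 → (1, 'ccbacdcdaddab')
  7 → (0, 'cccbacdcdaddab')
  8 → (7, 'cdaddab')
  9 → (5, 'cdcdaddab')
  10 → (11, 'dab')
  11 → (8, 'daddab')
  12 → (6, 'dcdaddab')
  13 → (10, 'ddab')

SA = [12, 4, 9, 13, 3, 2, 1, 0, 7, 5, 11, 8, 6, 10]
i: (SA[i-1],SA[i]) lcp shared
  1: (12,4) 1 'a'
  2: (4,9) 1 'a'
  3: (9,13) 0 ''
  4: (13,3) 1 'b'
  5: (3,2) 0 ''
  6: (2,1) 1 'c'
  7: (1,0) 2 'cc'
  8: (0,7) 1 'c'
  9: (7,5) 2 'cd'
  10: (5,11) 0 ''
  11: (11,8) 2 'da'
  12: (8,6) 1 'd'
  13: (6,10) 1 'd'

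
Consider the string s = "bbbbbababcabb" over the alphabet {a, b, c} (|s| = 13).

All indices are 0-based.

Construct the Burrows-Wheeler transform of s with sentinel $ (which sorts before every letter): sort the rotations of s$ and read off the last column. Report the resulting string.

bbcbbbaabbb$ab

rank  rotation        last
    0  $bbbbbababcabb  b
    1  ababcabb$bbbbb  b
    2  abb$bbbbbababc  c
    3  abcabb$bbbbbab  b
    4  b$bbbbbababcab  b
    5  bababcabb$bbbb  b
    6  babcabb$bbbbba  a
    7  bb$bbbbbababca  a
    8  bbababcabb$bbb  b
    9  bbbababcabb$bb  b
   10  bbbbababcabb$b  b
   11  bbbbbababcabb$  $
   12  bcabb$bbbbbaba  a
   13  cabb$bbbbbabab  b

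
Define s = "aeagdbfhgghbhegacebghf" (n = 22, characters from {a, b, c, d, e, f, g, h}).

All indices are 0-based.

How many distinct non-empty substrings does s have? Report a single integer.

rank→(start, suffix):
  0 → (15, 'acebghf')
  1 → (0, 'aeagdbfhgghbhegacebghf')
  2 → (2, 'agdbfhgghbhegacebghf')
  3 → (5, 'bfhgghbhegacebghf')
  4 → (18, 'bghf')
  5 → (11, 'bhegacebghf')
  6 → (16, 'cebghf')
  7 → (4, 'dbfhgghbhegacebghf')
  8 → (1, 'eagdbfhgghbhegacebghf')
  9 → (17, 'ebghf')
  10 → (13, 'egacebghf')
  11 → (21, 'f')
  12 → (6, 'fhgghbhegacebghf')
  13 → (14, 'gacebghf')
  14 → (3, 'gdbfhgghbhegacebghf')
  15 → (8, 'gghbhegacebghf')
  16 → (9, 'ghbhegacebghf')
  17 → (19, 'ghf')
  18 → (10, 'hbhegacebghf')
  19 → (12, 'hegacebghf')
  20 → (20, 'hf')
  21 → (7, 'hgghbhegacebghf')

SA = [15, 0, 2, 5, 18, 11, 16, 4, 1, 17, 13, 21, 6, 14, 3, 8, 9, 19, 10, 12, 20, 7]
[i] adj suffixes → lcp
  [1] 15/0 → 1 ('a')
  [2] 0/2 → 1 ('a')
  [3] 2/5 → 0 ('')
  [4] 5/18 → 1 ('b')
  [5] 18/11 → 1 ('b')
  [6] 11/16 → 0 ('')
  [7] 16/4 → 0 ('')
  [8] 4/1 → 0 ('')
  [9] 1/17 → 1 ('e')
  [10] 17/13 → 1 ('e')
  [11] 13/21 → 0 ('')
  [12] 21/6 → 1 ('f')
  [13] 6/14 → 0 ('')
  [14] 14/3 → 1 ('g')
  [15] 3/8 → 1 ('g')
  [16] 8/9 → 1 ('g')
  [17] 9/19 → 2 ('gh')
  [18] 19/10 → 0 ('')
  [19] 10/12 → 1 ('h')
  [20] 12/20 → 1 ('h')
  [21] 20/7 → 1 ('h')

n(n+1)/2 = 22·23/2 = 253
Σ LCP = 0 + 1 + 1 + 0 + 1 + 1 + 0 + 0 + 0 + 1 + 1 + 0 + 1 + 0 + 1 + 1 + 1 + 2 + 0 + 1 + 1 + 1 = 15
distinct = 253 − 15 = 238

238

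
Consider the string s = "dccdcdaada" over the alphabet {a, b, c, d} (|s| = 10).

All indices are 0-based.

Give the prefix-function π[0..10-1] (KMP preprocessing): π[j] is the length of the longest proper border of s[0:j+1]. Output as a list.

[0, 0, 0, 1, 2, 1, 0, 0, 1, 0]

π[0] = 0
j=1 s[j]='c': π[1]=0 (border '')
j=2 s[j]='c': π[2]=0 (border '')
j=3 s[j]='d': π[3]=1 (border 'd')
j=4 s[j]='c': π[4]=2 (border 'dc')
j=5 s[j]='d': k: 2→0; π[5]=1 (border 'd')
j=6 s[j]='a': k: 1→0; π[6]=0 (border '')
j=7 s[j]='a': π[7]=0 (border '')
j=8 s[j]='d': π[8]=1 (border 'd')
j=9 s[j]='a': k: 1→0; π[9]=0 (border '')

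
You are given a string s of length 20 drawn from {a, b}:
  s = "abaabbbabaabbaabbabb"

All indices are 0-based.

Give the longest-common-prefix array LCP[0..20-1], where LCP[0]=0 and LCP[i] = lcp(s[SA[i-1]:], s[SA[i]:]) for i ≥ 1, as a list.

sorted suffixes:
  #0 SA[0]=9  'aabbaabbabb'
  #1 SA[1]=13  'aabbabb'
  #2 SA[2]=2  'aabbbabaabbaabbabb'
  #3 SA[3]=7  'abaabbaabbabb'
  #4 SA[4]=0  'abaabbbabaabbaabbabb'
  #5 SA[5]=17  'abb'
  #6 SA[6]=10  'abbaabbabb'
  #7 SA[7]=14  'abbabb'
  #8 SA[8]=3  'abbbabaabbaabbabb'
  #9 SA[9]=19  'b'
  #10 SA[10]=8  'baabbaabbabb'
  #11 SA[11]=12  'baabbabb'
  #12 SA[12]=1  'baabbbabaabbaabbabb'
  #13 SA[13]=6  'babaabbaabbabb'
  #14 SA[14]=16  'babb'
  #15 SA[15]=18  'bb'
  #16 SA[16]=11  'bbaabbabb'
  #17 SA[17]=5  'bbabaabbaabbabb'
  #18 SA[18]=15  'bbabb'
  #19 SA[19]=4  'bbbabaabbaabbabb'

SA = [9, 13, 2, 7, 0, 17, 10, 14, 3, 19, 8, 12, 1, 6, 16, 18, 11, 5, 15, 4]
i: (SA[i-1],SA[i]) lcp shared
  1: (9,13) 5 'aabba'
  2: (13,2) 4 'aabb'
  3: (2,7) 1 'a'
  4: (7,0) 6 'abaabb'
  5: (0,17) 2 'ab'
  6: (17,10) 3 'abb'
  7: (10,14) 4 'abba'
  8: (14,3) 3 'abb'
  9: (3,19) 0 ''
  10: (19,8) 1 'b'
  11: (8,12) 6 'baabba'
  12: (12,1) 5 'baabb'
  13: (1,6) 2 'ba'
  14: (6,16) 3 'bab'
  15: (16,18) 1 'b'
  16: (18,11) 2 'bb'
  17: (11,5) 3 'bba'
  18: (5,15) 4 'bbab'
  19: (15,4) 2 'bb'

[0, 5, 4, 1, 6, 2, 3, 4, 3, 0, 1, 6, 5, 2, 3, 1, 2, 3, 4, 2]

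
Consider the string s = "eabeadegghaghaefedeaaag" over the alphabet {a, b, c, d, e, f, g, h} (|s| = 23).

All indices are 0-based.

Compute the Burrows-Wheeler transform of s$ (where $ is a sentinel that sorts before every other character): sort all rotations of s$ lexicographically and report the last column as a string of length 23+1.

geaeehahaead$bfadeaeaggg

rank  rotation                  last
    0  $eabeadegghaghaefedeaaag  g
    1  aaag$eabeadegghaghaefede  e
    2  aag$eabeadegghaghaefedea  a
    3  abeadegghaghaefedeaaag$e  e
    4  adegghaghaefedeaaag$eabe  e
    5  aefedeaaag$eabeadegghagh  h
    6  ag$eabeadegghaghaefedeaa  a
    7  aghaefedeaaag$eabeadeggh  h
    8  beadegghaghaefedeaaag$ea  a
    9  deaaag$eabeadegghaghaefe  e
   10  degghaghaefedeaaag$eabea  a
   11  eaaag$eabeadegghaghaefed  d
   12  eabeadegghaghaefedeaaag$  $
   13  eadegghaghaefedeaaag$eab  b
   14  edeaaag$eabeadegghaghaef  f
   15  efedeaaag$eabeadegghagha  a
   16  egghaghaefedeaaag$eabead  d
   17  fedeaaag$eabeadegghaghae  e
   18  g$eabeadegghaghaefedeaaa  a
   19  gghaghaefedeaaag$eabeade  e
   20  ghaefedeaaag$eabeadeggha  a
   21  ghaghaefedeaaag$eabeadeg  g
   22  haefedeaaag$eabeadegghag  g
   23  haghaefedeaaag$eabeadegg  g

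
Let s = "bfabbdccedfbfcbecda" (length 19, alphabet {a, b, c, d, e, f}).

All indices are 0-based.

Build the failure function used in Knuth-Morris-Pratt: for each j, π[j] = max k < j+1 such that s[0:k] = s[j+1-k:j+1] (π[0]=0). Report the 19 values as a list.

[0, 0, 0, 1, 1, 0, 0, 0, 0, 0, 0, 1, 2, 0, 1, 0, 0, 0, 0]

π[0] = 0
j=1 s[j]='f': π[1]=0 (border '')
j=2 s[j]='a': π[2]=0 (border '')
j=3 s[j]='b': π[3]=1 (border 'b')
j=4 s[j]='b': k: 1→0; π[4]=1 (border 'b')
j=5 s[j]='d': k: 1→0; π[5]=0 (border '')
j=6 s[j]='c': π[6]=0 (border '')
j=7 s[j]='c': π[7]=0 (border '')
j=8 s[j]='e': π[8]=0 (border '')
j=9 s[j]='d': π[9]=0 (border '')
j=10 s[j]='f': π[10]=0 (border '')
j=11 s[j]='b': π[11]=1 (border 'b')
j=12 s[j]='f': π[12]=2 (border 'bf')
j=13 s[j]='c': k: 2→0; π[13]=0 (border '')
j=14 s[j]='b': π[14]=1 (border 'b')
j=15 s[j]='e': k: 1→0; π[15]=0 (border '')
j=16 s[j]='c': π[16]=0 (border '')
j=17 s[j]='d': π[17]=0 (border '')
j=18 s[j]='a': π[18]=0 (border '')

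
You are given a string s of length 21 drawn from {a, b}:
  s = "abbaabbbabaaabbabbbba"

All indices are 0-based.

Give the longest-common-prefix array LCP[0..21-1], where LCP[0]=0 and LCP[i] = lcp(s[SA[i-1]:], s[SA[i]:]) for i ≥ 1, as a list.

rank→(start, suffix):
  0 → (20, 'a')
  1 → (10, 'aaabbabbbba')
  2 → (11, 'aabbabbbba')
  3 → (3, 'aabbbabaaabbabbbba')
  4 → (8, 'abaaabbabbbba')
  5 → (0, 'abbaabbbabaaabbabbbba')
  6 → (12, 'abbabbbba')
  7 → (4, 'abbbabaaabbabbbba')
  8 → (15, 'abbbba')
  9 → (19, 'ba')
  10 → (9, 'baaabbabbbba')
  11 → (2, 'baabbbabaaabbabbbba')
  12 → (7, 'babaaabbabbbba')
  13 → (14, 'babbbba')
  14 → (18, 'bba')
  15 → (1, 'bbaabbbabaaabbabbbba')
  16 → (6, 'bbabaaabbabbbba')
  17 → (13, 'bbabbbba')
  18 → (17, 'bbba')
  19 → (5, 'bbbabaaabbabbbba')
  20 → (16, 'bbbba')

SA = [20, 10, 11, 3, 8, 0, 12, 4, 15, 19, 9, 2, 7, 14, 18, 1, 6, 13, 17, 5, 16]
[i] adj suffixes → lcp
  [1] 20/10 → 1 ('a')
  [2] 10/11 → 2 ('aa')
  [3] 11/3 → 4 ('aabb')
  [4] 3/8 → 1 ('a')
  [5] 8/0 → 2 ('ab')
  [6] 0/12 → 4 ('abba')
  [7] 12/4 → 3 ('abb')
  [8] 4/15 → 4 ('abbb')
  [9] 15/19 → 0 ('')
  [10] 19/9 → 2 ('ba')
  [11] 9/2 → 3 ('baa')
  [12] 2/7 → 2 ('ba')
  [13] 7/14 → 3 ('bab')
  [14] 14/18 → 1 ('b')
  [15] 18/1 → 3 ('bba')
  [16] 1/6 → 3 ('bba')
  [17] 6/13 → 4 ('bbab')
  [18] 13/17 → 2 ('bb')
  [19] 17/5 → 4 ('bbba')
  [20] 5/16 → 3 ('bbb')

[0, 1, 2, 4, 1, 2, 4, 3, 4, 0, 2, 3, 2, 3, 1, 3, 3, 4, 2, 4, 3]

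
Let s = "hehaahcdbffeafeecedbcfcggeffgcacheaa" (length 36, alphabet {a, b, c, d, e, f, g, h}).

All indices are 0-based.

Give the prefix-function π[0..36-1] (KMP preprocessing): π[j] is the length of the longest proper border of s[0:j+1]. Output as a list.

π[0] = 0
j=1 s[j]='e': π[1]=0 (border '')
j=2 s[j]='h': π[2]=1 (border 'h')
j=3 s[j]='a': k: 1→0; π[3]=0 (border '')
j=4 s[j]='a': π[4]=0 (border '')
j=5 s[j]='h': π[5]=1 (border 'h')
j=6 s[j]='c': k: 1→0; π[6]=0 (border '')
j=7 s[j]='d': π[7]=0 (border '')
j=8 s[j]='b': π[8]=0 (border '')
j=9 s[j]='f': π[9]=0 (border '')
j=10 s[j]='f': π[10]=0 (border '')
j=11 s[j]='e': π[11]=0 (border '')
j=12 s[j]='a': π[12]=0 (border '')
j=13 s[j]='f': π[13]=0 (border '')
j=14 s[j]='e': π[14]=0 (border '')
j=15 s[j]='e': π[15]=0 (border '')
j=16 s[j]='c': π[16]=0 (border '')
j=17 s[j]='e': π[17]=0 (border '')
j=18 s[j]='d': π[18]=0 (border '')
j=19 s[j]='b': π[19]=0 (border '')
j=20 s[j]='c': π[20]=0 (border '')
j=21 s[j]='f': π[21]=0 (border '')
j=22 s[j]='c': π[22]=0 (border '')
j=23 s[j]='g': π[23]=0 (border '')
j=24 s[j]='g': π[24]=0 (border '')
j=25 s[j]='e': π[25]=0 (border '')
j=26 s[j]='f': π[26]=0 (border '')
j=27 s[j]='f': π[27]=0 (border '')
j=28 s[j]='g': π[28]=0 (border '')
j=29 s[j]='c': π[29]=0 (border '')
j=30 s[j]='a': π[30]=0 (border '')
j=31 s[j]='c': π[31]=0 (border '')
j=32 s[j]='h': π[32]=1 (border 'h')
j=33 s[j]='e': π[33]=2 (border 'he')
j=34 s[j]='a': k: 2→0; π[34]=0 (border '')
j=35 s[j]='a': π[35]=0 (border '')

[0, 0, 1, 0, 0, 1, 0, 0, 0, 0, 0, 0, 0, 0, 0, 0, 0, 0, 0, 0, 0, 0, 0, 0, 0, 0, 0, 0, 0, 0, 0, 0, 1, 2, 0, 0]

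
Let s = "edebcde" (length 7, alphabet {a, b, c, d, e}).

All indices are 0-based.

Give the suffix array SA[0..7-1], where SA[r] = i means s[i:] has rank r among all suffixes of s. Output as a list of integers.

rank | idx | suffix
   0 |   3 | bcde
   1 |   4 | cde
   2 |   5 | de
   3 |   1 | debcde
   4 |   6 | e
   5 |   2 | ebcde
   6 |   0 | edebcde

[3, 4, 5, 1, 6, 2, 0]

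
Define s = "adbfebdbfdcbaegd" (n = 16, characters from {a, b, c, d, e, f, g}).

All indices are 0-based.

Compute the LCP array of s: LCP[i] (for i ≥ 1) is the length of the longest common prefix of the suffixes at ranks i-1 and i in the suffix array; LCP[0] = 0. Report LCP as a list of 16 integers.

[0, 1, 0, 1, 1, 2, 0, 0, 1, 3, 1, 0, 1, 0, 1, 0]

rank→(start, suffix):
  0 → (0, 'adbfebdbfdcbaegd')
  1 → (12, 'aegd')
  2 → (11, 'baegd')
  3 → (5, 'bdbfdcbaegd')
  4 → (7, 'bfdcbaegd')
  5 → (2, 'bfebdbfdcbaegd')
  6 → (10, 'cbaegd')
  7 → (15, 'd')
  8 → (6, 'dbfdcbaegd')
  9 → (1, 'dbfebdbfdcbaegd')
  10 → (9, 'dcbaegd')
  11 → (4, 'ebdbfdcbaegd')
  12 → (13, 'egd')
  13 → (8, 'fdcbaegd')
  14 → (3, 'febdbfdcbaegd')
  15 → (14, 'gd')

SA = [0, 12, 11, 5, 7, 2, 10, 15, 6, 1, 9, 4, 13, 8, 3, 14]
[i] adj suffixes → lcp
  [1] 0/12 → 1 ('a')
  [2] 12/11 → 0 ('')
  [3] 11/5 → 1 ('b')
  [4] 5/7 → 1 ('b')
  [5] 7/2 → 2 ('bf')
  [6] 2/10 → 0 ('')
  [7] 10/15 → 0 ('')
  [8] 15/6 → 1 ('d')
  [9] 6/1 → 3 ('dbf')
  [10] 1/9 → 1 ('d')
  [11] 9/4 → 0 ('')
  [12] 4/13 → 1 ('e')
  [13] 13/8 → 0 ('')
  [14] 8/3 → 1 ('f')
  [15] 3/14 → 0 ('')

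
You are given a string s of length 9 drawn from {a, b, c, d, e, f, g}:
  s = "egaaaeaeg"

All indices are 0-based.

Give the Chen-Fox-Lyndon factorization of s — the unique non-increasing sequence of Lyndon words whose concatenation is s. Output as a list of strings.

emit factor 1: 'eg' (i=0, period=2)
emit factor 2: 'aaaeaeg' (i=2, period=7)

["eg", "aaaeaeg"]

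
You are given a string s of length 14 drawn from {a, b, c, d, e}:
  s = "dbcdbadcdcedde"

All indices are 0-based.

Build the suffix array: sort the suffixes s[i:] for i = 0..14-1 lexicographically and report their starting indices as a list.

[5, 4, 1, 2, 7, 9, 3, 0, 6, 8, 11, 12, 13, 10]

rank | idx | suffix
   0 |   5 | adcdcedde
   1 |   4 | badcdcedde
   2 |   1 | bcdbadcdcedde
   3 |   2 | cdbadcdcedde
   4 |   7 | cdcedde
   5 |   9 | cedde
   6 |   3 | dbadcdcedde
   7 |   0 | dbcdbadcdcedde
   8 |   6 | dcdcedde
   9 |   8 | dcedde
  10 |  11 | dde
  11 |  12 | de
  12 |  13 | e
  13 |  10 | edde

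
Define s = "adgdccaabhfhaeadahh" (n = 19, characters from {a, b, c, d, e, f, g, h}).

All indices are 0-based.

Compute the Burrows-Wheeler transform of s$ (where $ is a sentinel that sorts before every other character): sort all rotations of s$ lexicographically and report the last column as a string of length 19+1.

rank  rotation              last
    0  $adgdccaabhfhaeadahh  h
    1  aabhfhaeadahh$adgdcc  c
    2  abhfhaeadahh$adgdcca  a
    3  adahh$adgdccaabhfhae  e
    4  adgdccaabhfhaeadahh$  $
    5  aeadahh$adgdccaabhfh  h
    6  ahh$adgdccaabhfhaead  d
    7  bhfhaeadahh$adgdccaa  a
    8  caabhfhaeadahh$adgdc  c
    9  ccaabhfhaeadahh$adgd  d
   10  dahh$adgdccaabhfhaea  a
   11  dccaabhfhaeadahh$adg  g
   12  dgdccaabhfhaeadahh$a  a
   13  eadahh$adgdccaabhfha  a
   14  fhaeadahh$adgdccaabh  h
   15  gdccaabhfhaeadahh$ad  d
   16  h$adgdccaabhfhaeadah  h
   17  haeadahh$adgdccaabhf  f
   18  hfhaeadahh$adgdccaab  b
   19  hh$adgdccaabhfhaeada  a

hcae$hdacdagaahdhfba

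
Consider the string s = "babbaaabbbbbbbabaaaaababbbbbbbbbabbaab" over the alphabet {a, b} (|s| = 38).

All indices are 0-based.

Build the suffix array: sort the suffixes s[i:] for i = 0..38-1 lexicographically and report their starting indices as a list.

sorted suffixes:
  #0 SA[0]=16  'aaaaababbbbbbbbbabbaab'
  #1 SA[1]=17  'aaaababbbbbbbbbabbaab'
  #2 SA[2]=18  'aaababbbbbbbbbabbaab'
  #3 SA[3]=4  'aaabbbbbbbabaaaaababbbbbbbbbabbaab'
  #4 SA[4]=35  'aab'
  #5 SA[5]=19  'aababbbbbbbbbabbaab'
  #6 SA[6]=5  'aabbbbbbbabaaaaababbbbbbbbbabbaab'
  #7 SA[7]=36  'ab'
  #8 SA[8]=14  'abaaaaababbbbbbbbbabbaab'
  #9 SA[9]=20  'ababbbbbbbbbabbaab'
  #10 SA[10]=1  'abbaaabbbbbbbabaaaaababbbbbbbbbabbaab'
  #11 SA[11]=32  'abbaab'
  #12 SA[12]=6  'abbbbbbbabaaaaababbbbbbbbbabbaab'
  #13 SA[13]=22  'abbbbbbbbbabbaab'
  #14 SA[14]=37  'b'
  #15 SA[15]=15  'baaaaababbbbbbbbbabbaab'
  #16 SA[16]=3  'baaabbbbbbbabaaaaababbbbbbbbbabbaab'
  #17 SA[17]=34  'baab'
  #18 SA[18]=13  'babaaaaababbbbbbbbbabbaab'
  #19 SA[19]=0  'babbaaabbbbbbbabaaaaababbbbbbbbbabbaab'
  #20 SA[20]=31  'babbaab'
  #21 SA[21]=21  'babbbbbbbbbabbaab'
  #22 SA[22]=2  'bbaaabbbbbbbabaaaaababbbbbbbbbabbaab'
  #23 SA[23]=33  'bbaab'
  #24 SA[24]=12  'bbabaaaaababbbbbbbbbabbaab'
  #25 SA[25]=30  'bbabbaab'
  #26 SA[26]=11  'bbbabaaaaababbbbbbbbbabbaab'
  #27 SA[27]=29  'bbbabbaab'
  #28 SA[28]=10  'bbbbabaaaaababbbbbbbbbabbaab'
  #29 SA[29]=28  'bbbbabbaab'
  #30 SA[30]=9  'bbbbbabaaaaababbbbbbbbbabbaab'
  #31 SA[31]=27  'bbbbbabbaab'
  #32 SA[32]=8  'bbbbbbabaaaaababbbbbbbbbabbaab'
  #33 SA[33]=26  'bbbbbbabbaab'
  #34 SA[34]=7  'bbbbbbbabaaaaababbbbbbbbbabbaab'
  #35 SA[35]=25  'bbbbbbbabbaab'
  #36 SA[36]=24  'bbbbbbbbabbaab'
  #37 SA[37]=23  'bbbbbbbbbabbaab'

[16, 17, 18, 4, 35, 19, 5, 36, 14, 20, 1, 32, 6, 22, 37, 15, 3, 34, 13, 0, 31, 21, 2, 33, 12, 30, 11, 29, 10, 28, 9, 27, 8, 26, 7, 25, 24, 23]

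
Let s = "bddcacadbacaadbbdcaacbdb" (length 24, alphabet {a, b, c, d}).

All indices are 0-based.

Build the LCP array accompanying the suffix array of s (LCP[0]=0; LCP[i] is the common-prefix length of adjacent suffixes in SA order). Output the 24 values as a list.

[0, 2, 1, 3, 2, 1, 3, 0, 1, 1, 1, 2, 2, 0, 3, 2, 2, 1, 0, 2, 2, 1, 3, 1]

sorted suffixes:
  #0 SA[0]=18  'aacbdb'
  #1 SA[1]=11  'aadbbdcaacbdb'
  #2 SA[2]=9  'acaadbbdcaacbdb'
  #3 SA[3]=4  'acadbacaadbbdcaacbdb'
  #4 SA[4]=19  'acbdb'
  #5 SA[5]=6  'adbacaadbbdcaacbdb'
  #6 SA[6]=12  'adbbdcaacbdb'
  #7 SA[7]=23  'b'
  #8 SA[8]=8  'bacaadbbdcaacbdb'
  #9 SA[9]=14  'bbdcaacbdb'
  #10 SA[10]=21  'bdb'
  #11 SA[11]=15  'bdcaacbdb'
  #12 SA[12]=0  'bddcacadbacaadbbdcaacbdb'
  #13 SA[13]=17  'caacbdb'
  #14 SA[14]=10  'caadbbdcaacbdb'
  #15 SA[15]=3  'cacadbacaadbbdcaacbdb'
  #16 SA[16]=5  'cadbacaadbbdcaacbdb'
  #17 SA[17]=20  'cbdb'
  #18 SA[18]=22  'db'
  #19 SA[19]=7  'dbacaadbbdcaacbdb'
  #20 SA[20]=13  'dbbdcaacbdb'
  #21 SA[21]=16  'dcaacbdb'
  #22 SA[22]=2  'dcacadbacaadbbdcaacbdb'
  #23 SA[23]=1  'ddcacadbacaadbbdcaacbdb'

SA = [18, 11, 9, 4, 19, 6, 12, 23, 8, 14, 21, 15, 0, 17, 10, 3, 5, 20, 22, 7, 13, 16, 2, 1]
[i] adj suffixes → lcp
  [1] 18/11 → 2 ('aa')
  [2] 11/9 → 1 ('a')
  [3] 9/4 → 3 ('aca')
  [4] 4/19 → 2 ('ac')
  [5] 19/6 → 1 ('a')
  [6] 6/12 → 3 ('adb')
  [7] 12/23 → 0 ('')
  [8] 23/8 → 1 ('b')
  [9] 8/14 → 1 ('b')
  [10] 14/21 → 1 ('b')
  [11] 21/15 → 2 ('bd')
  [12] 15/0 → 2 ('bd')
  [13] 0/17 → 0 ('')
  [14] 17/10 → 3 ('caa')
  [15] 10/3 → 2 ('ca')
  [16] 3/5 → 2 ('ca')
  [17] 5/20 → 1 ('c')
  [18] 20/22 → 0 ('')
  [19] 22/7 → 2 ('db')
  [20] 7/13 → 2 ('db')
  [21] 13/16 → 1 ('d')
  [22] 16/2 → 3 ('dca')
  [23] 2/1 → 1 ('d')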